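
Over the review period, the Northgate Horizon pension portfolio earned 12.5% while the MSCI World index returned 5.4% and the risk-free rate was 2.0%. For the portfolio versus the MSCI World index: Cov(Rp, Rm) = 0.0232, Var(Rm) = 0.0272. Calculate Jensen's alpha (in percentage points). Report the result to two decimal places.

7.60

β = Cov / Var = 0.0232 / 0.0272 = 0.8529
E[R] = Rf + β(Rm − Rf) = 2.0% + 0.8529 × (5.4% − 2.0%) = 4.8999%
α = Rp − E[R] = 12.5% − 4.8999% = 7.6001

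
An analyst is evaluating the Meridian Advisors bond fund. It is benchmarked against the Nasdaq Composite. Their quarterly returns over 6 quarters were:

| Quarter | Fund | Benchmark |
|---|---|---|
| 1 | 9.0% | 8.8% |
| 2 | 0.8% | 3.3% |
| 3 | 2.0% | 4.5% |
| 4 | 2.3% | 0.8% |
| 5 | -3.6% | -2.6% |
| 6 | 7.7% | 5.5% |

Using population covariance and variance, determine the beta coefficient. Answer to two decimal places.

r̄p = 3.0333%,  r̄m = 3.3833%
Cov = Σ(rp − r̄p)(rm − r̄m) / 6 = 13.8022
Var(rm) = Σ(rm − r̄m)² / 6 = 12.9247
β = Cov / Var = 13.8022 / 12.9247 = 1.0679

1.07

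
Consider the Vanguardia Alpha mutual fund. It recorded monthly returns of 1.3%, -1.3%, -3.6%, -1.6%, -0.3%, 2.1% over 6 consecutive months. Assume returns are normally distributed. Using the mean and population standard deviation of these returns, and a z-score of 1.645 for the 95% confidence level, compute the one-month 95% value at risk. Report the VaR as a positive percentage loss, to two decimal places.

3.68

Mean return r̄ = -3.40 / 6 = -0.5667%
Population std dev = √[21.4733 / 6] = 1.8918%
VaR = −(r̄ − z·σ) = −(-0.5667 − 1.645 × 1.8918) = −(-3.6787) = 3.6787%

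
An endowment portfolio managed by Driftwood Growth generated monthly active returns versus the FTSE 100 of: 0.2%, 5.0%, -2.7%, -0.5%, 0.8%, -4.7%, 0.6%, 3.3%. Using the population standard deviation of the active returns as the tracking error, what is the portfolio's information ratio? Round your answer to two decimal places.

0.09

μ = (0.2 + 5 − 2.7 − 0.5 + 0.8 − 4.7 + 0.6 + 3.3) / 8 = 2.00 / 8 = 0.2500%
Σ(r − μ)² = (0.2 − 0.2500)² + (5 − 0.2500)² + … = 66.0600
σ = √[66.0600 / 8] = 2.8736%
IR = μ / tracking error = 0.2500 / 2.8736 = 0.0870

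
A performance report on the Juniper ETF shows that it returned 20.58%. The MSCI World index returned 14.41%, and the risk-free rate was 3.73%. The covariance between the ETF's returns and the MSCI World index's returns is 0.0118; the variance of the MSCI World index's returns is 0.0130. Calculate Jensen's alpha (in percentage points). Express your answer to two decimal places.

β = Cov / Var = 0.0118 / 0.0130 = 0.9077
E[R] = Rf + β(Rm − Rf) = 3.73% + 0.9077 × (14.41% − 3.73%) = 13.4242%
α = Rp − E[R] = 20.58% − 13.4242% = 7.1558

7.16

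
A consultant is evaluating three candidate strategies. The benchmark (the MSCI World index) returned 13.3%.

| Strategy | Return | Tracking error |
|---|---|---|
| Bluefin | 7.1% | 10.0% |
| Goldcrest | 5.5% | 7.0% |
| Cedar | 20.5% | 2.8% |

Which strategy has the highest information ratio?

Bluefin: IR = (7.1% − 13.3%) / 10.0% = -0.620
Goldcrest: IR = (5.5% − 13.3%) / 7.0% = -1.114
Cedar: IR = (20.5% − 13.3%) / 2.8% = 2.571
Highest: Cedar (2.571).

Cedar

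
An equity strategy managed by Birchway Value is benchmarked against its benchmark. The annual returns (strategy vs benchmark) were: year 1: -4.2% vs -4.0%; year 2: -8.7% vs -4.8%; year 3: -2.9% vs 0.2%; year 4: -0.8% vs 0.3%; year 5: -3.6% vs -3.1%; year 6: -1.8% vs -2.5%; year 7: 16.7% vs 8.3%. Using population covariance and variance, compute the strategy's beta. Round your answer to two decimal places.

1.74

r̄p = -0.7571%,  r̄m = -0.8000%
Cov = Σ(rp − r̄p)(rm − r̄m) / 7 = 29.6814
Var(rm) = Σ(rm − r̄m)² / 7 = 17.0629
β = Cov / Var = 29.6814 / 17.0629 = 1.7395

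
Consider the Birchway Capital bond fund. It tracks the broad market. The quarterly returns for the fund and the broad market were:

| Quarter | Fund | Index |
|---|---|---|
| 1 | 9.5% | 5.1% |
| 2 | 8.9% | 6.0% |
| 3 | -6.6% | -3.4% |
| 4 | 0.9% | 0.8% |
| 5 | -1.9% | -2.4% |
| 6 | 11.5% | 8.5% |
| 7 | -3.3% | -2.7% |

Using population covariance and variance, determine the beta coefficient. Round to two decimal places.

1.46

r̄p = 2.7143%,  r̄m = 1.7000%
Cov = Σ(rp − r̄p)(rm − r̄m) / 7 = 29.1329
Var(rm) = Σ(rm − r̄m)² / 7 = 19.8971
β = Cov / Var = 29.1329 / 19.8971 = 1.4642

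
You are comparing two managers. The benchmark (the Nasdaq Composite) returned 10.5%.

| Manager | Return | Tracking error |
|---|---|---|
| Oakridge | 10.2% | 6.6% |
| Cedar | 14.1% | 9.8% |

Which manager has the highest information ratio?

Cedar

Oakridge: IR = (10.2% − 10.5%) / 6.6% = -0.045
Cedar: IR = (14.1% − 10.5%) / 9.8% = 0.367
Highest: Cedar (0.367).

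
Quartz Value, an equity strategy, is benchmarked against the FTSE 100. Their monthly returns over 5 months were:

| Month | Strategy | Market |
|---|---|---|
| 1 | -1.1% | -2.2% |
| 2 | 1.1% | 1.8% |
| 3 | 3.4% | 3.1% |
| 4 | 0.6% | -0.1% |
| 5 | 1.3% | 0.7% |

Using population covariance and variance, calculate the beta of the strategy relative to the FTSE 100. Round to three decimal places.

0.768

r̄p = 1.0600%,  r̄m = 0.6600%
Cov = Σ(rp − r̄p)(rm − r̄m) / 5 = 2.4584
Var(rm) = Σ(rm − r̄m)² / 5 = 3.2024
β = Cov / Var = 2.4584 / 3.2024 = 0.7677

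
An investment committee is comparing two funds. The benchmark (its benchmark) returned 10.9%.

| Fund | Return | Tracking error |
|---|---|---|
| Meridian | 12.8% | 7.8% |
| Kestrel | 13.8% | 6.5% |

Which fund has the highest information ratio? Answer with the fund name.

Kestrel

Meridian: IR = (12.8% − 10.9%) / 7.8% = 0.244
Kestrel: IR = (13.8% − 10.9%) / 6.5% = 0.446
Highest: Kestrel (0.446).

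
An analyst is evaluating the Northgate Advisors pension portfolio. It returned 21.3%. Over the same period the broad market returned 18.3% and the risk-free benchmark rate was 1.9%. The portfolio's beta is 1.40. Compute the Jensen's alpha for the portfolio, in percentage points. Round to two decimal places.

CAPM expected return = Rf + β(Rm − Rf) = 1.9% + 1.40 × (18.3% − 1.9%) = 1.9 + 1.40 × 16.40 = 24.8600%
Jensen's α = Rp − E[R] = 21.3% − 24.8600% = -3.5600

-3.56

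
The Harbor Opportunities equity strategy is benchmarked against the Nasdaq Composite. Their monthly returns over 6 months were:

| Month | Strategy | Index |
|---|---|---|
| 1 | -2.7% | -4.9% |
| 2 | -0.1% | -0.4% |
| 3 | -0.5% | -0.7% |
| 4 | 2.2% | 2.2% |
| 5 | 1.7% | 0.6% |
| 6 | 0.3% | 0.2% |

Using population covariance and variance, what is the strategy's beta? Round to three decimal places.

r̄p = 0.1500%,  r̄m = -0.5000%
Cov = Σ(rp − r̄p)(rm − r̄m) / 6 = 3.3317
Var(rm) = Σ(rm − r̄m)² / 6 = 4.7333
β = Cov / Var = 3.3317 / 4.7333 = 0.7039

0.704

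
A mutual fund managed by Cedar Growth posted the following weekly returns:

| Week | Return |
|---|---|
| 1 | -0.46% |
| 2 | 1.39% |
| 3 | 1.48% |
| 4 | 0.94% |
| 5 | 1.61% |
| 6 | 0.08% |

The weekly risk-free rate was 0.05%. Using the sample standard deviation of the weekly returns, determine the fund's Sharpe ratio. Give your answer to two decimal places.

r̄ = (-0.46 + 1.39 + 1.48 + 0.94 + 1.61 + 0.08) / 6 = 0.8400%
Sample std dev = √[3.5826 / 5] = 0.8465%
Sharpe = (r̄ − rf) / σ = (0.8400 − 0.05) / 0.8465 = 0.7900 / 0.8465 = 0.9333

0.93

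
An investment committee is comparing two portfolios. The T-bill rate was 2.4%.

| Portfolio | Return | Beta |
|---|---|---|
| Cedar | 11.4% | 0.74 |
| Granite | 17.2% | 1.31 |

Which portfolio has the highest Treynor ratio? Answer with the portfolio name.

Cedar: Treynor = (11.4% − 2.4%) / 0.74 = 12.162
Granite: Treynor = (17.2% − 2.4%) / 1.31 = 11.298
Highest: Cedar (12.162).

Cedar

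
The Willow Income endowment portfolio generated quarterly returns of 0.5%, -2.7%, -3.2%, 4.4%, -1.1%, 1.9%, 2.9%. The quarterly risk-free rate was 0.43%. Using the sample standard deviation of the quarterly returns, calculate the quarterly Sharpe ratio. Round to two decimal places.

Mean return r̄ = 2.70 / 7 = 0.3857%
Σ(r − r̄)² = (0.5 − 0.3857)² + (-2.7 − 0.3857)² + … = 49.3286
σ = √[49.3286 / 6] = 2.8673%
Sharpe = (r̄ − rf) / σ = (0.3857 − 0.43) / 2.8673 = -0.0443 / 2.8673 = -0.0155

-0.02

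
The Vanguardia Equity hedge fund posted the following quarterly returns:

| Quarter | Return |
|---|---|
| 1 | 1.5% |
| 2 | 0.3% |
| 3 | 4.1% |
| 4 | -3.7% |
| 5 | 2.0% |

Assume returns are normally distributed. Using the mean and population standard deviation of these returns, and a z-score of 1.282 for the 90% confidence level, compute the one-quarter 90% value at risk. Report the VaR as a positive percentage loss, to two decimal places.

r̄ = (1.5 + 0.3 + 4.1 − 3.7 + 2) / 5 = 0.8400%
Population σ = √[Σ(r − r̄)² / 5] = √[33.3120 / 5] = √6.6624 = 2.5812%
VaR = −(r̄ − z·σ) = −(0.8400 − 1.282 × 2.5812) = −(-2.4691) = 2.4691%

2.47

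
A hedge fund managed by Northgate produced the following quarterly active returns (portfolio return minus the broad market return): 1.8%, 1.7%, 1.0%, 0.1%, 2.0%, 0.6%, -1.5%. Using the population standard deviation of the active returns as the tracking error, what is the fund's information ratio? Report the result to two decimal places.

r̄ = (1.8 + 1.7 + 1 + 0.1 + 2 + 0.6 − 1.5) / 7 = 5.70 / 7 = 0.8143%
Population σ = √[Σ(r − r̄)² / 7] = √[9.1086 / 7] = √1.3012 = 1.1407%
IR = r̄ / tracking error = 0.8143 / 1.1407 = 0.7139

0.71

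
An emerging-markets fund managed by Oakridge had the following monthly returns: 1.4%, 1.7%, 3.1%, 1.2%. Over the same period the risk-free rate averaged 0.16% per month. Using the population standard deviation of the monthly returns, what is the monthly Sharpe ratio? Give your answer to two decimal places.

2.27

r̄ = (1.4 + 1.7 + 3.1 + 1.2) / 4 = 1.8500%
Σ(r − r̄)² = 2.2100; population σ = √(2.2100/4) = 0.7433%
Sharpe = (r̄ − rf) / σ = (1.8500 − 0.16) / 0.7433 = 1.6900 / 0.7433 = 2.2736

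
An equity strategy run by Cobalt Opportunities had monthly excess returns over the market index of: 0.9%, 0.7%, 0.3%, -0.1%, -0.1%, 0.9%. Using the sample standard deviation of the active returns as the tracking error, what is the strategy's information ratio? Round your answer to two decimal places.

0.93

μ = (0.9 + 0.7 + 0.3 − 0.1 − 0.1 + 0.9) / 6 = 2.60 / 6 = 0.4333%
Σ(r − μ)² = 1.0933; sample σ = √(1.0933/5) = 0.4676%
IR = μ / tracking error = 0.4333 / 0.4676 = 0.9266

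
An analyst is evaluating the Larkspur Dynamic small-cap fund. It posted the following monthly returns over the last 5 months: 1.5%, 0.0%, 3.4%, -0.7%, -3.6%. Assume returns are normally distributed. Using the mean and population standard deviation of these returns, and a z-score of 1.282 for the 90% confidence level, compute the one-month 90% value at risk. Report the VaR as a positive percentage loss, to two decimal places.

2.87

μ = (1.5 + 0 + 3.4 − 0.7 − 3.6) / 5 = 0.60 / 5 = 0.1200%
Σ(r − μ)² = 27.1880; population σ = √(27.1880/5) = 2.3319%
VaR = −(μ − z·σ) = −(0.1200 − 1.282 × 2.3319) = −(-2.8695) = 2.8695%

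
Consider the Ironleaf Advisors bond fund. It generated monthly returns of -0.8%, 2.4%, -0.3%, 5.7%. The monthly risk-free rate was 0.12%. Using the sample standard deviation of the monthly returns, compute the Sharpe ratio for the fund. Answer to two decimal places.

r̄ = (-0.8 + 2.4 − 0.3 + 5.7) / 4 = 7.00 / 4 = 1.7500%
Sample σ = √[Σ(r − r̄)² / 3] = √[26.7300 / 3] = √8.9100 = 2.9850%
Sharpe = (r̄ − rf) / σ = (1.7500 − 0.12) / 2.9850 = 1.6300 / 2.9850 = 0.5461

0.55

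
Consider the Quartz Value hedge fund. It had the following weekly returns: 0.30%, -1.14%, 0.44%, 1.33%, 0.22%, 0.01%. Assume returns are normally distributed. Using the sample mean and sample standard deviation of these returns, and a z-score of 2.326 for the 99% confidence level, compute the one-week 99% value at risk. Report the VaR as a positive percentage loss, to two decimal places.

1.66

r̄ = (0.3 − 1.14 + 0.44 + 1.33 + 0.22 + 0.01) / 6 = 0.1933%
Sample σ = √[Σ(r − r̄)² / 5] = √[3.1763 / 5] = √0.6353 = 0.7971%
VaR = −(r̄ − z·σ) = −(0.1933 − 2.326 × 0.7971) = −(-1.6608) = 1.6608%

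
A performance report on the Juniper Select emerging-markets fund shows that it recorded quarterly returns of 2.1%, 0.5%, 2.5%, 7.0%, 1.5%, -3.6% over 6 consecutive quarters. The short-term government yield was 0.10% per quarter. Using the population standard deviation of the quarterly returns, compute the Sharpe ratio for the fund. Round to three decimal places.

0.502

r̄ = (2.1 + 0.5 + 2.5 + 7 + 1.5 − 3.6) / 6 = 10.00 / 6 = 1.6667%
Σ(r − r̄)² = 58.4533; population σ = √(58.4533/6) = 3.1213%
Sharpe = (r̄ − rf) / σ = (1.6667 − 0.1) / 3.1213 = 1.5667 / 3.1213 = 0.5019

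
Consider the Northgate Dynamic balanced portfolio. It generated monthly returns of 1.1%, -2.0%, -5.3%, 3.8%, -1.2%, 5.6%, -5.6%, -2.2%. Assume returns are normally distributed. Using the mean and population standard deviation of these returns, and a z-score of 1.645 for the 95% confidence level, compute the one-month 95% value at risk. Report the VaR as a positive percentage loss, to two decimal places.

6.89

Mean return r̄ = -5.80 / 8 = -0.7250%
Σ(r − r̄)² = (1.1 − (-0.7250))² + (-2 − (-0.7250))² + … = 112.5350
population σ = √(112.5350 / 8) = √14.0669 = 3.7506%
VaR = −(r̄ − z·σ) = −(-0.7250 − 1.645 × 3.7506) = −(-6.8947) = 6.8947%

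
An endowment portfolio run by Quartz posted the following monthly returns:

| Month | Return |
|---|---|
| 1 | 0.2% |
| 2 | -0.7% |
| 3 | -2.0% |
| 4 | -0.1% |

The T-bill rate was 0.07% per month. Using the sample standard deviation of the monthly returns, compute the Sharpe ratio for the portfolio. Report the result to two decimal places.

-0.74

r̄ = (0.2 − 0.7 − 2 − 0.1) / 4 = -0.6500%
Sample std dev = √[2.8500 / 3] = 0.9747%
Sharpe = (r̄ − rf) / σ = (-0.6500 − 0.07) / 0.9747 = -0.7200 / 0.9747 = -0.7387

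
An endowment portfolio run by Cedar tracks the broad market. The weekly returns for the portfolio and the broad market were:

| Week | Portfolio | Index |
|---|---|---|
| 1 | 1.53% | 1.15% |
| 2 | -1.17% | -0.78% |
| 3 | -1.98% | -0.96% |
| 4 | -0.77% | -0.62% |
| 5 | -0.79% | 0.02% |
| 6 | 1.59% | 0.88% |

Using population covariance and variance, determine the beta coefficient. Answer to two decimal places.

1.59

r̄p = -0.2650%,  r̄m = -0.0517%
Cov = Σ(rp − r̄p)(rm − r̄m) / 6 = 1.0586
Var(rm) = Σ(rm − r̄m)² / 6 = 0.6659
β = Cov / Var = 1.0586 / 0.6659 = 1.5897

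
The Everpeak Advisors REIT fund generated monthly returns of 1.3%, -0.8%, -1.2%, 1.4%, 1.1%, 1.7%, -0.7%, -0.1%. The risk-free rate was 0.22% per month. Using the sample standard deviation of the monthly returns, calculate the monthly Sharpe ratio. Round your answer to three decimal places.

μ = (1.3 − 0.8 − 1.2 + 1.4 + 1.1 + 1.7 − 0.7 − 0.1) / 8 = 0.3375%
Σ(r − μ)² = (1.3 − 0.3375)² + (-0.8 − 0.3375)² + … = 9.4188
σ = √[9.4188 / 7] = 1.1600%
Sharpe = (μ − rf) / σ = (0.3375 − 0.22) / 1.1600 = 0.1175 / 1.1600 = 0.1013

0.101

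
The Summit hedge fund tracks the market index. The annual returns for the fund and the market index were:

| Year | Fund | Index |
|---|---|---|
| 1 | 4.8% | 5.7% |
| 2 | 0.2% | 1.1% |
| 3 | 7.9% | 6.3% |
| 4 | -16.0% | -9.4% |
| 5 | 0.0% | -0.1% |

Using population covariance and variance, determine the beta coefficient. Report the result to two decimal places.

r̄p = -0.6200%,  r̄m = 0.7200%
Cov = Σ(rp − r̄p)(rm − r̄m) / 5 = 45.9964
Var(rm) = Σ(rm − r̄m)² / 5 = 31.8336
β = Cov / Var = 45.9964 / 31.8336 = 1.4449

1.44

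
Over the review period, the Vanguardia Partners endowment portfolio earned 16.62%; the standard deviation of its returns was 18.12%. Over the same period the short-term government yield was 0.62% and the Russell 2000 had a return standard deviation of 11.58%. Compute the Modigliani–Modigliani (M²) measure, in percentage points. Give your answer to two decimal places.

10.85

Sharpe = (Rp − Rf) / σp = (16.62% − 0.62%) / 18.12% = 0.8830
M² = Rf + Sharpe × σm = 0.62% + 0.8830 × 11.58% = 10.8451%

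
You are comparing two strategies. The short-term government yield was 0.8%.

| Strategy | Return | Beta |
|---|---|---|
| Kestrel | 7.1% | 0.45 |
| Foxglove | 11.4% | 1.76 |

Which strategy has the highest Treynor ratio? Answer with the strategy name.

Kestrel: Treynor = (7.1% − 0.8%) / 0.45 = 14.000
Foxglove: Treynor = (11.4% − 0.8%) / 1.76 = 6.023
Highest: Kestrel (14.000).

Kestrel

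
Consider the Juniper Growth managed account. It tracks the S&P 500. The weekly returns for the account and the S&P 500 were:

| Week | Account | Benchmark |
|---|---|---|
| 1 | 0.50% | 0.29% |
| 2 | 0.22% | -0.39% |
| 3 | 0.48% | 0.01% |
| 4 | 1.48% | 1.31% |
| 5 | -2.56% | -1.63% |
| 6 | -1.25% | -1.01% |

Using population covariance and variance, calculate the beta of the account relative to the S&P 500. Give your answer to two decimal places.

r̄p = -0.1883%,  r̄m = -0.2367%
Cov = Σ(rp − r̄p)(rm − r̄m) / 6 = 1.1951
Var(rm) = Σ(rm − r̄m)² / 6 = 0.8822
β = Cov / Var = 1.1951 / 0.8822 = 1.3547

1.35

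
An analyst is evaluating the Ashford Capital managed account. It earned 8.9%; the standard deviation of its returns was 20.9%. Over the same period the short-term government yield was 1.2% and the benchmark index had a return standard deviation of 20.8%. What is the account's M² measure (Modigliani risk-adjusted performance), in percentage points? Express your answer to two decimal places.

8.86

Sharpe = (Rp − Rf) / σp = (8.9% − 1.2%) / 20.9% = 0.3684
M² = Rf + Sharpe × σm = 1.2% + 0.3684 × 20.8% = 8.8627%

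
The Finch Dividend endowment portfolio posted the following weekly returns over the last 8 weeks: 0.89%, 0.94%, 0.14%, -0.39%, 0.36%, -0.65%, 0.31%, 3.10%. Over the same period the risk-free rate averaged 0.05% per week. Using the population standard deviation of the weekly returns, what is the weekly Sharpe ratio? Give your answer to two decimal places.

r̄ = (0.89 + 0.94 + 0.14 − 0.39 + 0.36 − 0.65 + 0.31 + 3.1) / 8 = 0.5875%
Σ(r − r̄)² = 9.3444; population σ = √(9.3444/8) = 1.0808%
Sharpe = (r̄ − rf) / σ = (0.5875 − 0.05) / 1.0808 = 0.5375 / 1.0808 = 0.4973

0.50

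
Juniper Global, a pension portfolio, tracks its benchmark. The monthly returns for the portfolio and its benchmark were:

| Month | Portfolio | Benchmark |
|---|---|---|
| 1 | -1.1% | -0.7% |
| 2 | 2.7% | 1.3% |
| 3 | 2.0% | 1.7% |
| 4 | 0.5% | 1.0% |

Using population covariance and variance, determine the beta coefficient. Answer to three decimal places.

1.433

r̄p = 1.0250%,  r̄m = 0.8250%
Cov = Σ(rp − r̄p)(rm − r̄m) / 4 = 1.1994
Var(rm) = Σ(rm − r̄m)² / 4 = 0.8369
β = Cov / Var = 1.1994 / 0.8369 = 1.4331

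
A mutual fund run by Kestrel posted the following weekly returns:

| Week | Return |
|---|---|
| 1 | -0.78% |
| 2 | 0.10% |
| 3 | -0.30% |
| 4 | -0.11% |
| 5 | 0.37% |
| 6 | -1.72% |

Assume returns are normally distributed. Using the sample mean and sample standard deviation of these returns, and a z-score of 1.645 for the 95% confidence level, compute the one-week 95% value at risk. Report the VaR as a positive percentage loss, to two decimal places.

1.64

Mean return r̄ = -2.440 / 6 = -0.4067%
Σ(r − r̄)² = (-0.78 − (-0.4067))² + (0.1 − (-0.4067))² + … = 2.8235
σ = √[2.8235 / 5] = 0.7515%
VaR = −(r̄ − z·σ) = −(-0.4067 − 1.645 × 0.7515) = −(-1.6429) = 1.6429%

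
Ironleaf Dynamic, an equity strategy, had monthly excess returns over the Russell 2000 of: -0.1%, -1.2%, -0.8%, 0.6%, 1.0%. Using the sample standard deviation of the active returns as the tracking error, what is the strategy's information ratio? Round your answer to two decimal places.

-0.11

r̄ = (-0.1 − 1.2 − 0.8 + 0.6 + 1) / 5 = -0.1000%
Sample std dev = √[3.4000 / 4] = 0.9220%
IR = r̄ / tracking error = -0.1000 / 0.9220 = -0.1085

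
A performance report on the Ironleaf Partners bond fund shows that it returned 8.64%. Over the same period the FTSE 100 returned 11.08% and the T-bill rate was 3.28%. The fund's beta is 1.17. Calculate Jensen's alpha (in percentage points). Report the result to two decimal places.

-3.77

CAPM expected return = Rf + β(Rm − Rf) = 3.28% + 1.17 × (11.08% − 3.28%) = 3.28 + 1.17 × 7.80 = 12.4060%
Jensen's α = Rp − E[R] = 8.64% − 12.4060% = -3.7660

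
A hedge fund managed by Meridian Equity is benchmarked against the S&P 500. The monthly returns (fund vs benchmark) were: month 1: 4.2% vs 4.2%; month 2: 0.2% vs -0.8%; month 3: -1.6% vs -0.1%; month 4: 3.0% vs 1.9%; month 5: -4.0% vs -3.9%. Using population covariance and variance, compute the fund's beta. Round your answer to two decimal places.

1.05

r̄p = 0.3600%,  r̄m = 0.2600%
Cov = Σ(rp − r̄p)(rm − r̄m) / 5 = 7.6944
Var(rm) = Σ(rm − r̄m)² / 5 = 7.3544
β = Cov / Var = 7.6944 / 7.3544 = 1.0462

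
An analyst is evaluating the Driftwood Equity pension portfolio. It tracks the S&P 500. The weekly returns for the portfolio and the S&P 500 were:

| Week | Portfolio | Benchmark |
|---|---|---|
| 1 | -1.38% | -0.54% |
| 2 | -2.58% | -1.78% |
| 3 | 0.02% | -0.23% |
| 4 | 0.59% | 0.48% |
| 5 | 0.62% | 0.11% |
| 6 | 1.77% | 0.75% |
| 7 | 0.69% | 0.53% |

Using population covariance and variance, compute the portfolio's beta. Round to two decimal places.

1.62

r̄p = -0.0386%,  r̄m = -0.0971%
Cov = Σ(rp − r̄p)(rm − r̄m) / 7 = 1.0502
Var(rm) = Σ(rm − r̄m)² / 7 = 0.6475
β = Cov / Var = 1.0502 / 0.6475 = 1.6219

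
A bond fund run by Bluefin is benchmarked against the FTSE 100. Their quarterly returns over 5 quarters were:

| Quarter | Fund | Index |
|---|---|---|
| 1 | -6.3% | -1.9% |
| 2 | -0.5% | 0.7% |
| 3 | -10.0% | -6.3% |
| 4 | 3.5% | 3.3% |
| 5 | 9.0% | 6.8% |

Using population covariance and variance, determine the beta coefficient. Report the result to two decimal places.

r̄p = -0.8600%,  r̄m = 0.5200%
Cov = Σ(rp − r̄p)(rm − r̄m) / 5 = 29.9212
Var(rm) = Σ(rm − r̄m)² / 5 = 19.9136
β = Cov / Var = 29.9212 / 19.9136 = 1.5026

1.50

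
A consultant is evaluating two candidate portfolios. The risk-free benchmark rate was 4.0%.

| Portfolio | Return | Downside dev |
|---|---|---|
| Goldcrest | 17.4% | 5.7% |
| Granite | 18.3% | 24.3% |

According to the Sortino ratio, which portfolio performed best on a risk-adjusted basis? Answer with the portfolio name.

Goldcrest: Sortino ratio = (17.4% − 4.0%) / 5.7% = 2.351
Granite: Sortino ratio = (18.3% − 4.0%) / 24.3% = 0.588
Highest: Goldcrest (2.351).

Goldcrest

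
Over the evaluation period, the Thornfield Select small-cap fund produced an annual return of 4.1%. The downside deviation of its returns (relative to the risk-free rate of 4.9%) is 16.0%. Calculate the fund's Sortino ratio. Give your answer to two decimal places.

-0.05

Sortino = (Rp − Rf) / σd = (4.1% − 4.9%) / 16.0% = -0.80% / 16.0% = -0.0500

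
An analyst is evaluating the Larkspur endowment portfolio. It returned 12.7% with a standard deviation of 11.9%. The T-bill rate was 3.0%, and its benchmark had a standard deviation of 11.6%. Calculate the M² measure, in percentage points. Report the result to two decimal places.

Sharpe = (Rp − Rf) / σp = (12.7% − 3.0%) / 11.9% = 0.8151
M² = Rf + Sharpe × σm = 3.0% + 0.8151 × 11.6% = 12.4552%

12.46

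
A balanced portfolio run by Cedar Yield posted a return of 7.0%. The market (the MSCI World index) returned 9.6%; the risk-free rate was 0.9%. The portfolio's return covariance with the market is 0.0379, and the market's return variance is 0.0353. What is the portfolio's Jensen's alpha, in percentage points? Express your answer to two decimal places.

β = Cov / Var = 0.0379 / 0.0353 = 1.0737
E[R] = Rf + β(Rm − Rf) = 0.9% + 1.0737 × (9.6% − 0.9%) = 10.2412%
α = Rp − E[R] = 7.0% − 10.2412% = -3.2412

-3.24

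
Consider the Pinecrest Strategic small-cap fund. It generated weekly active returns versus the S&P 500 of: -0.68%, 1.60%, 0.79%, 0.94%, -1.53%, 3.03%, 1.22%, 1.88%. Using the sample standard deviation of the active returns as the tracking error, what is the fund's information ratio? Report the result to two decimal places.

0.63

r̄ = (-0.68 + 1.6 + 0.79 + 0.94 − 1.53 + 3.03 + 1.22 + 1.88) / 8 = 0.9063%
Sample σ = √[Σ(r − r̄)² / 7] = √[14.5044 / 7] = √2.0721 = 1.4395%
IR = r̄ / tracking error = 0.9063 / 1.4395 = 0.6296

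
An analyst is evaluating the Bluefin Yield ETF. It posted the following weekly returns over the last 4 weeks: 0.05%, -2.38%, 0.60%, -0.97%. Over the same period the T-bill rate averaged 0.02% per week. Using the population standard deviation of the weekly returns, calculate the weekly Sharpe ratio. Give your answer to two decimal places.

μ = (0.05 − 2.38 + 0.6 − 0.97) / 4 = -2.700 / 4 = -0.6750%
Population std dev = √[5.1453 / 4] = 1.1342%
Sharpe = (μ − rf) / σ = (-0.6750 − 0.02) / 1.1342 = -0.6950 / 1.1342 = -0.6128

-0.61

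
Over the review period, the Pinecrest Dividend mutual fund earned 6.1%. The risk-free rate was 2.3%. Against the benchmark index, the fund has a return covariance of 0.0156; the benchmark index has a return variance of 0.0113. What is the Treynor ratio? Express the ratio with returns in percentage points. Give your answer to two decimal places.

2.75

β = Cov / Var = 0.0156 / 0.0113 = 1.3805
Treynor = (Rp − Rf) / β = (6.1% − 2.3%) / 1.3805 = 3.80 / 1.3805 = 2.7526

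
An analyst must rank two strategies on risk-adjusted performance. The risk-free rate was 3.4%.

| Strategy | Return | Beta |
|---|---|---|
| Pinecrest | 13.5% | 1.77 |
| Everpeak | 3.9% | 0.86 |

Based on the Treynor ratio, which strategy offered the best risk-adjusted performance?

Pinecrest: Treynor = (13.5% − 3.4%) / 1.77 = 5.706
Everpeak: Treynor = (3.9% − 3.4%) / 0.86 = 0.581
Highest: Pinecrest (5.706).

Pinecrest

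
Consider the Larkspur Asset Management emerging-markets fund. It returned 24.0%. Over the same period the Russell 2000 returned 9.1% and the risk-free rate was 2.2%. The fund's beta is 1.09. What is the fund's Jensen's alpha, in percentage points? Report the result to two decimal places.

CAPM expected return = Rf + β(Rm − Rf) = 2.2% + 1.09 × (9.1% − 2.2%) = 2.2 + 1.09 × 6.90 = 9.7210%
Jensen's α = Rp − E[R] = 24.0% − 9.7210% = 14.2790

14.28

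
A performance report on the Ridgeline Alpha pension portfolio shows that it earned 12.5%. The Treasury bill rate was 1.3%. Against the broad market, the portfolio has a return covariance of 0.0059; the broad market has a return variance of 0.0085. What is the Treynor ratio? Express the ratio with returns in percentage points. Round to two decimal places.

β = Cov / Var = 0.0059 / 0.0085 = 0.6941
Treynor = (Rp − Rf) / β = (12.5% − 1.3%) / 0.6941 = 11.20 / 0.6941 = 16.1360

16.14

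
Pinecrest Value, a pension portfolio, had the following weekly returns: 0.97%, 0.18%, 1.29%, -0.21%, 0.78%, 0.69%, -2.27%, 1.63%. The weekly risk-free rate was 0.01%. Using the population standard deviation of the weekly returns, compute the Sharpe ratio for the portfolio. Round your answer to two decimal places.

Mean return μ = 3.060 / 8 = 0.3825%
Σ(r − μ)² = (0.97 − 0.3825)² + (0.18 − 0.3825)² + … = 10.4054
σ = √[10.4054 / 8] = 1.1405%
Sharpe = (μ − rf) / σ = (0.3825 − 0.01) / 1.1405 = 0.3725 / 1.1405 = 0.3266

0.33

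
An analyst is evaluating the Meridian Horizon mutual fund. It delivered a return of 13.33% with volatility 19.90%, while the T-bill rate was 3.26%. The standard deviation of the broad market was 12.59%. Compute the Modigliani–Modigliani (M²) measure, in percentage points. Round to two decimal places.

Sharpe = (Rp − Rf) / σp = (13.33% − 3.26%) / 19.90% = 0.5060
M² = Rf + Sharpe × σm = 3.26% + 0.5060 × 12.59% = 9.6305%

9.63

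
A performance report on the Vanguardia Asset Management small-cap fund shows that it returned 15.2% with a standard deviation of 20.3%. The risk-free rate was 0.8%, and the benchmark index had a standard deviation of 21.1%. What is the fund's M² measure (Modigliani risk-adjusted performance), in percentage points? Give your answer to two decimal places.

15.77

Sharpe = (Rp − Rf) / σp = (15.2% − 0.8%) / 20.3% = 0.7094
M² = Rf + Sharpe × σm = 0.8% + 0.7094 × 21.1% = 15.7683%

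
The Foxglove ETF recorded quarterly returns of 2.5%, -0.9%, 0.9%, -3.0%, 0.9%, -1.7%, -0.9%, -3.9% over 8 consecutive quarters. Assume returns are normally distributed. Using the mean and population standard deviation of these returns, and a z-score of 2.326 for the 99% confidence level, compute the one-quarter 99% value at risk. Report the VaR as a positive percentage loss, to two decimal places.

5.41

r̄ = (2.5 − 0.9 + 0.9 − 3 + 0.9 − 1.7 − 0.9 − 3.9) / 8 = -0.7625%
Population σ = √[Σ(r − r̄)² / 8] = √[31.9388 / 8] = √3.9924 = 1.9981%
VaR = −(r̄ − z·σ) = −(-0.7625 − 2.326 × 1.9981) = −(-5.4101) = 5.4101%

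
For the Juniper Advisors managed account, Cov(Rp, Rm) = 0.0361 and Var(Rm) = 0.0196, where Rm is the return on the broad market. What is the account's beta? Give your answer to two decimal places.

β = Cov(Rp, Rm) / Var(Rm) = 0.0361 / 0.0196 = 1.8418

1.84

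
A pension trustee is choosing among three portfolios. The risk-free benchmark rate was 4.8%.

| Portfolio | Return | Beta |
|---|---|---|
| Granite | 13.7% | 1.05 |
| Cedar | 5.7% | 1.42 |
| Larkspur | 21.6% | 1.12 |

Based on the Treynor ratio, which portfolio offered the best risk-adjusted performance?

Granite: Treynor = (13.7% − 4.8%) / 1.05 = 8.476
Cedar: Treynor = (5.7% − 4.8%) / 1.42 = 0.634
Larkspur: Treynor = (21.6% − 4.8%) / 1.12 = 15.000
Highest: Larkspur (15.000).

Larkspur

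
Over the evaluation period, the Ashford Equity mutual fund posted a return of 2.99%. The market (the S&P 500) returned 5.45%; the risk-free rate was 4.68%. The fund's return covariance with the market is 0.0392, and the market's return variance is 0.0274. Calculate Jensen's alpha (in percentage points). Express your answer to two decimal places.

β = Cov / Var = 0.0392 / 0.0274 = 1.4307
E[R] = Rf + β(Rm − Rf) = 4.68% + 1.4307 × (5.45% − 4.68%) = 5.7816%
α = Rp − E[R] = 2.99% − 5.7816% = -2.7916

-2.79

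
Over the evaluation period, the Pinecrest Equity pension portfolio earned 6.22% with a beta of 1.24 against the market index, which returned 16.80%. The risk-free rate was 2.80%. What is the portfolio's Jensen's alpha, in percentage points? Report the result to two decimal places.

-13.94

CAPM expected return = Rf + β(Rm − Rf) = 2.80% + 1.24 × (16.80% − 2.80%) = 2.8 + 1.24 × 14.00 = 20.1600%
Jensen's α = Rp − E[R] = 6.22% − 20.1600% = -13.9400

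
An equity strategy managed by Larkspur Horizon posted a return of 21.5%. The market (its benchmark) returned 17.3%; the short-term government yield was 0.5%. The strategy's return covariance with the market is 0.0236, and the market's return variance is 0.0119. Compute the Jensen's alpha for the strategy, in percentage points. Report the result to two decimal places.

-12.32

β = Cov / Var = 0.0236 / 0.0119 = 1.9832
E[R] = Rf + β(Rm − Rf) = 0.5% + 1.9832 × (17.3% − 0.5%) = 33.8178%
α = Rp − E[R] = 21.5% − 33.8178% = -12.3178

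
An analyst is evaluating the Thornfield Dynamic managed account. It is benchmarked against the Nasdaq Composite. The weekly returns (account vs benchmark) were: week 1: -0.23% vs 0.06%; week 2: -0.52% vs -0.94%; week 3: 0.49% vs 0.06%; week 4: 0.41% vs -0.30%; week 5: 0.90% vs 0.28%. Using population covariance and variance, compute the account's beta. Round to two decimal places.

r̄p = 0.2100%,  r̄m = -0.1680%
Cov = Σ(rp − r̄p)(rm − r̄m) / 5 = 0.1620
Var(rm) = Σ(rm − r̄m)² / 5 = 0.1836
β = Cov / Var = 0.1620 / 0.1836 = 0.8824

0.88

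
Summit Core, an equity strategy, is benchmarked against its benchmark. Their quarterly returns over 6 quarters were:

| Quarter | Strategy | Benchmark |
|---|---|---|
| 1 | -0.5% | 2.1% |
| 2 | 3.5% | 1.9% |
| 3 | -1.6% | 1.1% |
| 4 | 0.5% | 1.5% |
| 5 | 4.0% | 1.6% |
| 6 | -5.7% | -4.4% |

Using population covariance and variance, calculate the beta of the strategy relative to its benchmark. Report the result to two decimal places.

r̄p = 0.0333%,  r̄m = 0.6333%
Cov = Σ(rp − r̄p)(rm − r̄m) / 6 = 5.9906
Var(rm) = Σ(rm − r̄m)² / 6 = 5.1656
β = Cov / Var = 5.9906 / 5.1656 = 1.1597

1.16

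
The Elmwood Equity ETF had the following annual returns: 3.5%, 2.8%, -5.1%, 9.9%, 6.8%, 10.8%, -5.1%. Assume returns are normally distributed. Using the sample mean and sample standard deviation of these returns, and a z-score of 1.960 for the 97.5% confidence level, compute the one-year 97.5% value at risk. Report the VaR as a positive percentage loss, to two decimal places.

9.37

μ = (3.5 + 2.8 − 5.1 + 9.9 + 6.8 + 10.8 − 5.1) / 7 = 23.60 / 7 = 3.3714%
Σ(r − μ)² = 253.4343; sample σ = √(253.4343/6) = 6.4992%
VaR = −(μ − z·σ) = −(3.3714 − 1.960 × 6.4992) = −(-9.3670) = 9.3670%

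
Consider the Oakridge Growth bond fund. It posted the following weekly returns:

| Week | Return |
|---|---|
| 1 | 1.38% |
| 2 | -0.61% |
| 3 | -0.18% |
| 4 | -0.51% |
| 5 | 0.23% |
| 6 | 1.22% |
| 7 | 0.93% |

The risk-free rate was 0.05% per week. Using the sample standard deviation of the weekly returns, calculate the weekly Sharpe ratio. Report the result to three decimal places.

r̄ = (1.38 − 0.61 − 0.18 − 0.51 + 0.23 + 1.22 + 0.93) / 7 = 0.3514%
Sample std dev = √[4.1107 / 6] = 0.8277%
Sharpe = (r̄ − rf) / σ = (0.3514 − 0.05) / 0.8277 = 0.3014 / 0.8277 = 0.3641

0.364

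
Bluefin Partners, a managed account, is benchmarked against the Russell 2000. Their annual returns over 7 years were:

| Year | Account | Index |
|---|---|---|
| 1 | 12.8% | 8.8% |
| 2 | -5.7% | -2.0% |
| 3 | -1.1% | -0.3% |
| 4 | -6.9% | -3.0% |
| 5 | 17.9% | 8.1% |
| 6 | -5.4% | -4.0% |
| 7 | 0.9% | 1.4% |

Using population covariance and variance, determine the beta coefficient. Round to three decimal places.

r̄p = 1.7857%,  r̄m = 1.2857%
Cov = Σ(rp − r̄p)(rm − r̄m) / 7 = 42.4069
Var(rm) = Σ(rm − r̄m)² / 7 = 23.2184
β = Cov / Var = 42.4069 / 23.2184 = 1.8264

1.826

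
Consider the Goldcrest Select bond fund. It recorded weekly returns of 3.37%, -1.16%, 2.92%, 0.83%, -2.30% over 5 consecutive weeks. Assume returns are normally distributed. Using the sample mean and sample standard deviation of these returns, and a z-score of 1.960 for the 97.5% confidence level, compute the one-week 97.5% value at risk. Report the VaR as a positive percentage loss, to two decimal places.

μ = (3.37 − 1.16 + 2.92 + 0.83 − 2.3) / 5 = 3.660 / 5 = 0.7320%
Σ(r − μ)² = 24.5287; sample σ = √(24.5287/4) = 2.4763%
VaR = −(μ − z·σ) = −(0.7320 − 1.960 × 2.4763) = −(-4.1215) = 4.1215%

4.12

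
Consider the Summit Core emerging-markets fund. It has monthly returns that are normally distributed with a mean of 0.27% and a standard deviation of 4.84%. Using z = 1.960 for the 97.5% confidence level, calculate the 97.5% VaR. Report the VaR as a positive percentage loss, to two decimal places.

VaR (as % loss) = −(μ − z·σ) = −(0.27% − 1.960 × 4.84%) = −(-9.2164%) = 9.2164%

9.22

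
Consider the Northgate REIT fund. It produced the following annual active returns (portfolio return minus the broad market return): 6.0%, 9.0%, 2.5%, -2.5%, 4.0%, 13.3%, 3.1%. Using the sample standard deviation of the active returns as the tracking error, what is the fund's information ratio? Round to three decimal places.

1.002

Mean return r̄ = 35.40 / 7 = 5.0571%
Sample σ = √[Σ(r − r̄)² / 6] = √[152.9771 / 6] = √25.4962 = 5.0494%
IR = r̄ / tracking error = 5.0571 / 5.0494 = 1.0015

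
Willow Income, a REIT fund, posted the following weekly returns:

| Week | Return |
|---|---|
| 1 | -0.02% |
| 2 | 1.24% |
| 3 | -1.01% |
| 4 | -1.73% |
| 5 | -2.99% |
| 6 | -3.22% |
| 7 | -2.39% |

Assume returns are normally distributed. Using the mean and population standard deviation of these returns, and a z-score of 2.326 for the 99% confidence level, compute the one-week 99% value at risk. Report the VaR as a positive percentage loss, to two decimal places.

Mean return r̄ = -10.120 / 7 = -1.4457%
Population σ = √[Σ(r − r̄)² / 7] = √[15.9410 / 7] = √2.2773 = 1.5091%
VaR = −(r̄ − z·σ) = −(-1.4457 − 2.326 × 1.5091) = −(-4.9559) = 4.9559%

4.96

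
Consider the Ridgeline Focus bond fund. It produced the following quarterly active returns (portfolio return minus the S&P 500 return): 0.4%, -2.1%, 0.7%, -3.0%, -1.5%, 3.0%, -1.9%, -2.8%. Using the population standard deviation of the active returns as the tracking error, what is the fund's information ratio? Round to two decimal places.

-0.46

r̄ = (0.4 − 2.1 + 0.7 − 3 − 1.5 + 3 − 1.9 − 2.8) / 8 = -7.20 / 8 = -0.9000%
Population σ = √[Σ(r − r̄)² / 8] = √[30.2800 / 8] = √3.7850 = 1.9455%
IR = r̄ / tracking error = -0.9000 / 1.9455 = -0.4626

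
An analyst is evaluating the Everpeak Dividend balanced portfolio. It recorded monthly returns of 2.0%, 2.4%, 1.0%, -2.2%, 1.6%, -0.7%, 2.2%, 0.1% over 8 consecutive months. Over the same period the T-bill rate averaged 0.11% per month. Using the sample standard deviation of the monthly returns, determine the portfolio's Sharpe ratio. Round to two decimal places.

r̄ = (2 + 2.4 + 1 − 2.2 + 1.6 − 0.7 + 2.2 + 0.1) / 8 = 6.40 / 8 = 0.8000%
Σ(r − r̄)² = 18.3800; sample σ = √(18.3800/7) = 1.6204%
Sharpe = (r̄ − rf) / σ = (0.8000 − 0.11) / 1.6204 = 0.6900 / 1.6204 = 0.4258

0.43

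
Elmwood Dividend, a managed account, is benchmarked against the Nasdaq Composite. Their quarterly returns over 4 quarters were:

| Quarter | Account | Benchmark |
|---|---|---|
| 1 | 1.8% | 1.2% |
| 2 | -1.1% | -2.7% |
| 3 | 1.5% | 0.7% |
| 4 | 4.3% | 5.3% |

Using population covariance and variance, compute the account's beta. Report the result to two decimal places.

0.67

r̄p = 1.6250%,  r̄m = 1.1250%
Cov = Σ(rp − r̄p)(rm − r̄m) / 4 = 5.4144
Var(rm) = Σ(rm − r̄m)² / 4 = 8.0619
β = Cov / Var = 5.4144 / 8.0619 = 0.6716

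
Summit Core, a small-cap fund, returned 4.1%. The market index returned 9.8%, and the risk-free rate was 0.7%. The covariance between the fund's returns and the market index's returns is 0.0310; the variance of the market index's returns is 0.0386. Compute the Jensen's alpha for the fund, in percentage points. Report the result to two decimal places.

-3.91

β = Cov / Var = 0.0310 / 0.0386 = 0.8031
E[R] = Rf + β(Rm − Rf) = 0.7% + 0.8031 × (9.8% − 0.7%) = 8.0082%
α = Rp − E[R] = 4.1% − 8.0082% = -3.9082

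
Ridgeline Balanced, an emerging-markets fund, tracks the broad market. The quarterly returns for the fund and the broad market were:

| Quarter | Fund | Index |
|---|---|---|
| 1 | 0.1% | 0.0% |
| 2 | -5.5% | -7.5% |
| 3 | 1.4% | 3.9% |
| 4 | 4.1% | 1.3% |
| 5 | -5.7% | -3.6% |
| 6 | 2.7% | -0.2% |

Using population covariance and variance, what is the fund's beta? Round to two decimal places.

r̄p = -0.4833%,  r̄m = -1.0167%
Cov = Σ(rp − r̄p)(rm − r̄m) / 6 = 11.5119
Var(rm) = Σ(rm − r̄m)² / 6 = 13.3247
β = Cov / Var = 11.5119 / 13.3247 = 0.8640

0.86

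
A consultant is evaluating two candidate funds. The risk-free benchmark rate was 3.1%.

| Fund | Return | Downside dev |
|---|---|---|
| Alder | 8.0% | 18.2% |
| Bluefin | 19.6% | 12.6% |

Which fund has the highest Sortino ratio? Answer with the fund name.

Alder: Sortino ratio = (8.0% − 3.1%) / 18.2% = 0.269
Bluefin: Sortino ratio = (19.6% − 3.1%) / 12.6% = 1.310
Highest: Bluefin (1.310).

Bluefin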